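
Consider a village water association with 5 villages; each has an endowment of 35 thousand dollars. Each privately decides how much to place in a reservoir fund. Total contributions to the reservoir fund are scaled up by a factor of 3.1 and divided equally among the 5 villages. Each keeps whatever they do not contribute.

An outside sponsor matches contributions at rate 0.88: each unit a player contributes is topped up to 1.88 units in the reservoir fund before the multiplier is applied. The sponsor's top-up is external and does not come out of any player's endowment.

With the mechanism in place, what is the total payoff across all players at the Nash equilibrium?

1019.90 thousand dollars

Under the mechanism each unit contributed yields 3.1 × 1.88 / 5 = 1.1656 back to its contributor per unit of net cost, which exceeds 1, making full contribution the dominant choice for everyone.
At the Nash equilibrium everyone contributes 35. Group total payoff = 3.1 × 1.88 × 175 = 1019.90.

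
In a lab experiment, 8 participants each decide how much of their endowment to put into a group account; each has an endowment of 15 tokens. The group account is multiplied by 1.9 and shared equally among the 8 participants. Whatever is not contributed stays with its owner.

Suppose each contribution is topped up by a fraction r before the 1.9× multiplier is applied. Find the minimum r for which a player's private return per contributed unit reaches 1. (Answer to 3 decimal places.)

3.211

With matching at rate r, one contributed unit becomes (1 + r) in the group account and returns 1.9 × (1 + r) / 8 to the contributor.
Setting this equal to 1: 1 + r = 8/1.9 = 4.2105.
So the minimum matching rate is r = 4.2105 − 1 = 3.211.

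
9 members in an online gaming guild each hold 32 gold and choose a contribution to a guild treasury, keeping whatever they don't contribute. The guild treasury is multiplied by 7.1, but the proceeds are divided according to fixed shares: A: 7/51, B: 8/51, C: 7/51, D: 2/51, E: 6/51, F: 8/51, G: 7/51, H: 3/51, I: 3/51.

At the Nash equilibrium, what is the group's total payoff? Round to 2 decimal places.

For player j, contributing a unit is worthwhile iff 7.1 × (j's share) ≥ 1, i.e. iff j's share is at least 0.1408.
B and F clear that bar, contributing 32 each; the remaining 7 contribute 0. Total contributed: 64.
The guild treasury pays out 7.1 × 64 = 454.40 in total (split across the unequal shares, but the aggregate is all that matters for the group sum).
The 7 free-riders keep 32 each, adding 224. Group total = 224 + 454.40 = 678.40.

678.40 gold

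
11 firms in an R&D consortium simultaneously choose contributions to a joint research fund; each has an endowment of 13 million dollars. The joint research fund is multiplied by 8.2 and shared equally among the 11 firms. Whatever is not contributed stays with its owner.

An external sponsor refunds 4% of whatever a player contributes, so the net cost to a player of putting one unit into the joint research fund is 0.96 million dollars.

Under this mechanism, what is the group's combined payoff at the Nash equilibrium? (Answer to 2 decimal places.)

With the mechanism, a contributed unit returns (8.2/11) / 0.96 = 0.7765 per unit of net cost — still below 1 — so contributing 0 remains dominant for every player.
At the Nash equilibrium no one contributes; group total payoff = 11 × 13 = 143.

143.00 million dollars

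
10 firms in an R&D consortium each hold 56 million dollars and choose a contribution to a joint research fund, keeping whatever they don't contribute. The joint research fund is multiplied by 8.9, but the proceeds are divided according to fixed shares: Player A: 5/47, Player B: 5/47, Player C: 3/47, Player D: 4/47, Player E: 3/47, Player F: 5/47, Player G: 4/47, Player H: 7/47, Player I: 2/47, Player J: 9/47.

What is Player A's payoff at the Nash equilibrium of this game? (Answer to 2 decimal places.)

162.04 million dollars

Each unit j contributes comes back to j as 8.9 × (j's share), so j prefers to contribute only if that share exceeds 1/8.9 = 0.1124; otherwise keeping the unit dominates.
The shares above 0.1124 belong to Player H and Player J, contributing 56 each; the remaining 8 contribute 0. Total contributed: 112.
Player A keeps 56 and receives 8.9 × 112 × 5/47 = 106.04 from the joint research fund, for a payoff of 162.04.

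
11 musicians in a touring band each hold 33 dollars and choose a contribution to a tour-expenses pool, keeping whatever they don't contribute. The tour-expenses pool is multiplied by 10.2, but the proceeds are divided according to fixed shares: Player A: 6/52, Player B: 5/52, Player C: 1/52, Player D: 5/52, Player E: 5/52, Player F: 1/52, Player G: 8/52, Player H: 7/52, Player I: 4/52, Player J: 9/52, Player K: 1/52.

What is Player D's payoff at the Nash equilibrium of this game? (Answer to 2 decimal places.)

162.46 dollars

A player with share s gets back 10.2·s per unit contributed, so full contribution is dominant for anyone with s > 1/10.2 = 0.0980 and zero contribution is dominant for anyone below.
Player A, Player G, Player H and Player J clear that bar, contributing 33 each; the remaining 7 contribute 0. Total contributed: 132.
Player D keeps 33 and receives 10.2 × 132 × 5/52 = 129.46 from the tour-expenses pool, for a payoff of 162.46.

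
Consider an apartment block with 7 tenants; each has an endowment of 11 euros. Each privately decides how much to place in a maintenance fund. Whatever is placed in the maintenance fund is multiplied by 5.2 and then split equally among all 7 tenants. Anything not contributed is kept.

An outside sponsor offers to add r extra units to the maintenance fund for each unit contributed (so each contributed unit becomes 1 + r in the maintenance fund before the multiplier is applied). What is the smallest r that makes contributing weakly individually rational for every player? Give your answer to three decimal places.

0.346

With matching at rate r, one contributed unit becomes (1 + r) in the maintenance fund and returns 5.2 × (1 + r) / 7 to the contributor.
Setting this equal to 1: 1 + r = 7/5.2 = 1.3462.
So the minimum matching rate is r = 1.3462 − 1 = 0.346.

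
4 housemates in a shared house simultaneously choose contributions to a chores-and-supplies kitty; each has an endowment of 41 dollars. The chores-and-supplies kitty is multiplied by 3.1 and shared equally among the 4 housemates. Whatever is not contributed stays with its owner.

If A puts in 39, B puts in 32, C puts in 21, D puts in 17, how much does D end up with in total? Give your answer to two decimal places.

Total contributed: 39 + 32 + 21 + 17 = 109.
Each receives 3.1 × 109 / 4 = 84.48 from the chores-and-supplies kitty.
D keeps 41 − 17 = 24, so D's payoff is 24 + 84.48 = 108.48.

108.48 dollars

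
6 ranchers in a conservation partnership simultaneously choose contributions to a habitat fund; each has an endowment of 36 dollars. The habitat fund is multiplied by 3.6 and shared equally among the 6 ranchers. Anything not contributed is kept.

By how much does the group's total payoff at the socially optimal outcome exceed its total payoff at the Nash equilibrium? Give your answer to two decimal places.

561.60 dollars

Each contributed unit returns 3.6/6 = 0.6000 to its contributor — below 1 — so contributing 0 is dominant for every player. At the Nash equilibrium everyone keeps their 36, and the group total is 6 × 36 = 216.
Each contributed unit returns 3.600 to the group as a whole (0.6000 to each of 6 players), which exceeds 1, so the social optimum is full contribution: group total = 3.600 × 216 = 777.60.
Efficiency loss = 777.60 − 216 = 561.60.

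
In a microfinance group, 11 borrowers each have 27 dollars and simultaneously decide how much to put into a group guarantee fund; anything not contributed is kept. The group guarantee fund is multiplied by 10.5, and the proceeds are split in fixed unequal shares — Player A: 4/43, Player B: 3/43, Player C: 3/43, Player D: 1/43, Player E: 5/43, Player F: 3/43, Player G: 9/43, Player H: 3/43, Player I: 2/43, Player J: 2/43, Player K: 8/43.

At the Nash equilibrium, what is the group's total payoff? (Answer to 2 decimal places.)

1066.50 dollars

A player with share s gets back 10.5·s per unit contributed, so full contribution is dominant for anyone with s > 1/10.5 = 0.0952 and zero contribution is dominant for anyone below.
The shares above 0.0952 belong to Player E, Player G and Player K, contributing 27 each; the remaining 8 contribute 0. Total contributed: 81.
The group guarantee fund pays out 10.5 × 81 = 850.50 in total (split across the unequal shares, but the aggregate is all that matters for the group sum).
The 8 free-riders keep 27 each, adding 216. Group total = 216 + 850.50 = 1066.50.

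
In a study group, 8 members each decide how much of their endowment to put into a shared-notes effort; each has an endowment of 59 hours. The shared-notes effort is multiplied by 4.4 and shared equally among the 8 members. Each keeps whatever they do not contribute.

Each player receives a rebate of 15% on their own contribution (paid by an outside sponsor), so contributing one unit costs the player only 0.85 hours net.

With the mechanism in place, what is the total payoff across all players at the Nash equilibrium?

472.00 hours

The effective private return is (4.4/8) / 0.85 = 0.6471, which is still under 1, so the mechanism doesn't change anyone's dominant strategy: zero contribution.
At the Nash equilibrium no one contributes; group total payoff = 8 × 59 = 472.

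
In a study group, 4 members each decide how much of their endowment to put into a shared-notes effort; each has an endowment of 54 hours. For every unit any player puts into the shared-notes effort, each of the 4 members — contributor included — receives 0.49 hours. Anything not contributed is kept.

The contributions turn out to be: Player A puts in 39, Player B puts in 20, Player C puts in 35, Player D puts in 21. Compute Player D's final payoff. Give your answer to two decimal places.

Total contributed: 39 + 20 + 35 + 21 = 115.
Each receives 0.49 × 115 = 56.35 from the shared-notes effort.
Player D keeps 54 − 21 = 33, so Player D's payoff is 33 + 56.35 = 89.35.

89.35 hours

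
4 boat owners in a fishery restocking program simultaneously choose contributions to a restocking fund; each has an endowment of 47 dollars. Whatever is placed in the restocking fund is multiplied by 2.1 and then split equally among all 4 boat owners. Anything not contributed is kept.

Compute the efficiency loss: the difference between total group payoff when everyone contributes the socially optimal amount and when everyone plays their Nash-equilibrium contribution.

206.80 dollars

Each contributed unit returns 2.1/4 = 0.5250 to its contributor — below 1 — so contributing 0 is dominant for every player. At the Nash equilibrium everyone keeps their 47, and the group total is 4 × 47 = 188.
Each contributed unit returns 2.100 to the group as a whole (0.5250 to each of 4 players), which exceeds 1, so the social optimum is full contribution: group total = 2.100 × 188 = 394.80.
Efficiency loss = 394.80 − 188 = 206.80.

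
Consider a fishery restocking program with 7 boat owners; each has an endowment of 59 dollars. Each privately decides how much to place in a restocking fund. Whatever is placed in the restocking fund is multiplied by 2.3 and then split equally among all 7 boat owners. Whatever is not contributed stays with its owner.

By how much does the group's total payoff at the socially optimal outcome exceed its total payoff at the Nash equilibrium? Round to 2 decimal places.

Each contributed unit returns 2.3/7 = 0.3286 to its contributor — below 1 — so contributing 0 is dominant for every player. At the Nash equilibrium everyone keeps their 59, and the group total is 7 × 59 = 413.
Each contributed unit returns 2.300 to the group as a whole (0.3286 to each of 7 players), which exceeds 1, so the social optimum is full contribution: group total = 2.300 × 413 = 949.90.
Efficiency loss = 949.90 − 413 = 536.90.

536.90 dollars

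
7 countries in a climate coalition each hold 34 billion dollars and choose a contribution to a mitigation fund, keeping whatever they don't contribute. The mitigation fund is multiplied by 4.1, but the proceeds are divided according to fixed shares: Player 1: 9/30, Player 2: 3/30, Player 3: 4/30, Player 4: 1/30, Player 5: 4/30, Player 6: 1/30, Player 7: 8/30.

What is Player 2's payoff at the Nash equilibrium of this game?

A player with share s gets back 4.1·s per unit contributed, so full contribution is dominant for anyone with s > 1/4.1 = 0.2439 and zero contribution is dominant for anyone below.
Player 1 and Player 7 are above the threshold, contributing 34 each; the remaining 5 contribute 0. Total contributed: 68.
Player 2 keeps 34 and receives 4.1 × 68 × 3/30 = 27.88 from the mitigation fund, for a payoff of 61.88.

61.88 billion dollars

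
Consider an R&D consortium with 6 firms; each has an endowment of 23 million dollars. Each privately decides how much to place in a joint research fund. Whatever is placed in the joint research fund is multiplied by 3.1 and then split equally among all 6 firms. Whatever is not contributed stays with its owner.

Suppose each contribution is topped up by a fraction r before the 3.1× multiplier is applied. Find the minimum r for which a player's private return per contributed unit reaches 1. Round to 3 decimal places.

0.935

With matching at rate r, one contributed unit becomes (1 + r) in the joint research fund and returns 3.1 × (1 + r) / 6 to the contributor.
Setting this equal to 1: 1 + r = 6/3.1 = 1.9355.
So the minimum matching rate is r = 1.9355 − 1 = 0.935.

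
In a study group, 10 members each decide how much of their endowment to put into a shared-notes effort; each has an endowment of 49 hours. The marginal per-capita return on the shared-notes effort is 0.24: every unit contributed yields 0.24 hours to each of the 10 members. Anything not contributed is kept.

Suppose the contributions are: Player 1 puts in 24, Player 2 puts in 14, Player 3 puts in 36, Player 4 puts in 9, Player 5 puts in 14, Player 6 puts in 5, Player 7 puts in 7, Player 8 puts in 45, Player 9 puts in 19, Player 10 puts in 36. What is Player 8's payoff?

Total contributed: 24 + 14 + 36 + 9 + 14 + 5 + 7 + 45 + 19 + 36 = 209.
Each receives 0.24 × 209 = 50.16 from the shared-notes effort.
Player 8 keeps 49 − 45 = 4, so Player 8's payoff is 4 + 50.16 = 54.16.

54.16 hours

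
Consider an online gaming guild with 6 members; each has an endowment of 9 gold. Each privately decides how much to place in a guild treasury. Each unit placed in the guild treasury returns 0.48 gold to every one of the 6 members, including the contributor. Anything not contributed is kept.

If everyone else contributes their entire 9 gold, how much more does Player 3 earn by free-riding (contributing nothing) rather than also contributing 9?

Switching from a contribution of 9 to 0 lets Player 3 keep an extra 9 gold, but lowers the guild treasury by 9, which costs Player 3 their own share of that drop: 0.48 × 9 = 4.32.
Net gain = 9 − 4.32 = 4.68. The private return per contributed unit (0.48) is below 1, so free-riding is indeed the best response regardless of what the others do.

4.68 gold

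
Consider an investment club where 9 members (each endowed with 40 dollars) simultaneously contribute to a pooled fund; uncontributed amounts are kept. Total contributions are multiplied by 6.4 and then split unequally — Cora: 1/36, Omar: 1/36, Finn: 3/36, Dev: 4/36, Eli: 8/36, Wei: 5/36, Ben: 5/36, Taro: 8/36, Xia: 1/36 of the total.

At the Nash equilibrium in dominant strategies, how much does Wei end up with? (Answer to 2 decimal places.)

For player j, contributing a unit is worthwhile iff 6.4 × (j's share) ≥ 1, i.e. iff j's share is at least 0.1563.
Eli and Taro are above the threshold, contributing 40 each; the remaining 7 contribute 0. Total contributed: 80.
Wei keeps 40 and receives 6.4 × 80 × 5/36 = 71.11 from the pooled fund, for a payoff of 111.11.

111.11 dollars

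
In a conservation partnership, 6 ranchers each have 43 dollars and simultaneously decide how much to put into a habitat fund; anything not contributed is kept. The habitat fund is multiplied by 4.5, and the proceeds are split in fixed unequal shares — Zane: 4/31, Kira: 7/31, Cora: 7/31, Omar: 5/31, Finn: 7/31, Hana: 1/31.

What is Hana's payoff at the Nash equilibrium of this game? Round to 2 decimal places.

61.73 dollars

For player j, contributing a unit is worthwhile iff 4.5 × (j's share) ≥ 1, i.e. iff j's share is at least 0.2222.
Kira, Cora and Finn clear that bar, contributing 43 each; the remaining 3 contribute 0. Total contributed: 129.
Hana keeps 43 and receives 4.5 × 129 × 1/31 = 18.73 from the habitat fund, for a payoff of 61.73.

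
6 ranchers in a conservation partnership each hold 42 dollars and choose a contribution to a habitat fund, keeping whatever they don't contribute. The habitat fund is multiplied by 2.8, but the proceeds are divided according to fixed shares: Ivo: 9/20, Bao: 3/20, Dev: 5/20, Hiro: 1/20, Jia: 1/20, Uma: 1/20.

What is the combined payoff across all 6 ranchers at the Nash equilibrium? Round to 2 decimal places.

For player j, contributing a unit is worthwhile iff 2.8 × (j's share) ≥ 1, i.e. iff j's share is at least 0.3571.
Only Ivo (9/20) clears that bar, contributing 42; the remaining 5 contribute 0. Total contributed: 42.
The habitat fund pays out 2.8 × 42 = 117.60 in total (split across the unequal shares, but the aggregate is all that matters for the group sum).
The 5 free-riders keep 42 each, adding 210. Group total = 210 + 117.60 = 327.60.

327.60 dollars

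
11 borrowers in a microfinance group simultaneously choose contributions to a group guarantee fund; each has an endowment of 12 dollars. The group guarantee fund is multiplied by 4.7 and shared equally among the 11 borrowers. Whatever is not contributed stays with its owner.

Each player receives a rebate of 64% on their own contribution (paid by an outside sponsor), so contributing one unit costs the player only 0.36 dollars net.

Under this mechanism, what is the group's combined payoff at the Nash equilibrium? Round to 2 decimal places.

704.88 dollars

Under the mechanism each unit contributed yields (4.7/11) / 0.36 = 1.1869 back to its contributor per unit of net cost, which exceeds 1, making full contribution the dominant choice for everyone.
So the Nash equilibrium is full contribution by all 11; the group earns 11 × (12 × 0.64 + 4.7 × 12) = 704.88.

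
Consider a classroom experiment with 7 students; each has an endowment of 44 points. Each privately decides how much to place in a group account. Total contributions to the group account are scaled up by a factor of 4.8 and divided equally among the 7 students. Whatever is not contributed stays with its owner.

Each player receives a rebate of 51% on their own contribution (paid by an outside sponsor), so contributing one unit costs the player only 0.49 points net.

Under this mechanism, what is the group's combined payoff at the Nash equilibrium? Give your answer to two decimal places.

The effective private return per unit is now (4.8/7) / 0.49 = 1.3994 > 1, so every player's dominant strategy flips to full contribution.
At the Nash equilibrium everyone contributes 44. Group total payoff = 7 × (44 × 0.51 + 4.8 × 44) = 1635.48.

1635.48 points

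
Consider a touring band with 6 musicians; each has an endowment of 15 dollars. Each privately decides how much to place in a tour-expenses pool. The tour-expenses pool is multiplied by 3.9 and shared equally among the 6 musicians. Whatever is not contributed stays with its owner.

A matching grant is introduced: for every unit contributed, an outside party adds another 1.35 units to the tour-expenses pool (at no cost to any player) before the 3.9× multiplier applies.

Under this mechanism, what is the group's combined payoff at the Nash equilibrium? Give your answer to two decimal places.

With the mechanism, a contributed unit returns 3.9 × 2.35 / 6 = 1.5275 per unit of net cost to the contributor — now above 1 — so contributing fully is weakly dominant for every player.
So the Nash equilibrium is full contribution by all 6; the group earns 3.9 × 2.35 × 90 = 824.85.

824.85 dollars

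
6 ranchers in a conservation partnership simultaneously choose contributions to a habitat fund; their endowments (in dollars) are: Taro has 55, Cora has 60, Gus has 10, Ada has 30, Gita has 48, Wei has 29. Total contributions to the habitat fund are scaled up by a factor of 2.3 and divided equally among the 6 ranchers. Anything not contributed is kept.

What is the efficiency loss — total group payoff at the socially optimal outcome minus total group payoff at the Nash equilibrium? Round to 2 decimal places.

The private return per contributed unit is 2.3/6 = 0.3833 < 1 for every player regardless of endowment, so the Nash equilibrium is zero contribution and the group total is Σ E_j = 55 + 60 + 10 + 30 + 48 + 29 = 232.
Each contributed unit returns 2.300 to the group, so the social optimum is full contribution by everyone: group total = 2.300 × 232 = 533.60.
Efficiency loss = (2.300 − 1) × 232 = 301.60.

301.60 dollars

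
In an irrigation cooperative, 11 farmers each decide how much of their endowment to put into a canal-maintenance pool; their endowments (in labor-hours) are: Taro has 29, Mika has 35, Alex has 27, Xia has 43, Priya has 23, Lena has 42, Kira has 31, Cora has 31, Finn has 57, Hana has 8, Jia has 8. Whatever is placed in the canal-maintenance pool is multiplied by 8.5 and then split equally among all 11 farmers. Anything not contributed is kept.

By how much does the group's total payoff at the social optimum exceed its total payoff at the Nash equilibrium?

2505.00 labor-hours

The private return per contributed unit is 8.5/11 = 0.7727 < 1 for every player regardless of endowment, so the Nash equilibrium is zero contribution and the group total is Σ E_j = 29 + 35 + 27 + 43 + 23 + 42 + 31 + 31 + 57 + 8 + 8 = 334.
Each contributed unit returns 8.500 to the group, so the social optimum is full contribution by everyone: group total = 8.500 × 334 = 2839.00.
Efficiency loss = (8.500 − 1) × 334 = 2505.00.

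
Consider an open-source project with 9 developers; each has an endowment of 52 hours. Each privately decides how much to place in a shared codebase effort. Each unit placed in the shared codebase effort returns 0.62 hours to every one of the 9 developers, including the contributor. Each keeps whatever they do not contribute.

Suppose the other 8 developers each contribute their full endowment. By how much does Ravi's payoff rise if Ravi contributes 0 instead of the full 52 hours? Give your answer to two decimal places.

Switching from a contribution of 52 to 0 lets Ravi keep an extra 52 hours, but lowers the shared codebase effort by 52, which costs Ravi their own share of that drop: 0.62 × 52 = 32.24.
Net gain = 52 − 32.24 = 19.76. The private return per contributed unit (0.62) is below 1, so free-riding is indeed the best response regardless of what the others do.

19.76 hours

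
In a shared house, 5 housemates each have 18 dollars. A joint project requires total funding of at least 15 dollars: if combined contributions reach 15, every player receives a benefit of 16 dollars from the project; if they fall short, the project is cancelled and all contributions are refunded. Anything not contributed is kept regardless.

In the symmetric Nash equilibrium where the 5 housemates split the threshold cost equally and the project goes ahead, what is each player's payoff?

31 dollars

Equal share of the threshold: 15/5 = 3.
At this profile no one gains by cutting their contribution: any cut drops the total below 15, the project is cancelled, contributions are refunded, and the deviator ends with 18, which is less than 18 − 3 + 16 = 31. Contributing more than 3 just wastes the excess. So contributing exactly 3 is a best response.
Each player's payoff: 18 − 3 + 16 = 31.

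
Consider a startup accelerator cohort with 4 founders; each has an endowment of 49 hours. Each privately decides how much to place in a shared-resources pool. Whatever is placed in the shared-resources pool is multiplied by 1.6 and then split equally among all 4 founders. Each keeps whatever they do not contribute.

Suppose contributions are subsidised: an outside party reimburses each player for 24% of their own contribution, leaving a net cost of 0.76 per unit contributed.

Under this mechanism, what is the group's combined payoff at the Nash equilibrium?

The effective private return is (1.6/4) / 0.76 = 0.5263, which is still under 1, so the mechanism doesn't change anyone's dominant strategy: zero contribution.
Everyone keeps their endowment and the group total is 4 × 49 = 196.

196.00 hours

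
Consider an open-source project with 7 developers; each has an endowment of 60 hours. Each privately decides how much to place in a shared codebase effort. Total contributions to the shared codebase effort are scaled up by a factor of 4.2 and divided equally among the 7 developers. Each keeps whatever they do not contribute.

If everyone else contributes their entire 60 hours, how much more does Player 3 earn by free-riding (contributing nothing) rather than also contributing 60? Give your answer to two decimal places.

Switching from a contribution of 60 to 0 lets Player 3 keep an extra 60 hours, but lowers the shared codebase effort by 60, which costs Player 3 their own share of that drop: 4.2/7 × 60 = 36.00.
Net gain = 60 − 36.00 = 24.00. The private return per contributed unit (0.6000) is below 1, so free-riding is indeed the best response regardless of what the others do.

24.00 hours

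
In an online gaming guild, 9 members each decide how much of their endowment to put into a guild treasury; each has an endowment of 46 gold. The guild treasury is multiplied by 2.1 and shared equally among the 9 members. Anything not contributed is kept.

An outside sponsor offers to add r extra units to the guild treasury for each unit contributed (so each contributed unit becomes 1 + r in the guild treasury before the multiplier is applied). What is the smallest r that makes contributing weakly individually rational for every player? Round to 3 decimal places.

3.286

With matching at rate r, one contributed unit becomes (1 + r) in the guild treasury and returns 2.1 × (1 + r) / 9 to the contributor.
Setting this equal to 1: 1 + r = 9/2.1 = 4.2857.
So the minimum matching rate is r = 4.2857 − 1 = 3.286.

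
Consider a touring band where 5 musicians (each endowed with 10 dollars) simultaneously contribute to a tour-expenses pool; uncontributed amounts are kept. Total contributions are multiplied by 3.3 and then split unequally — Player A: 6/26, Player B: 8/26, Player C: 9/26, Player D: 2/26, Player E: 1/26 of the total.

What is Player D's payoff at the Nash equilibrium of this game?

Each unit j contributes comes back to j as 3.3 × (j's share), so j prefers to contribute only if that share exceeds 1/3.3 = 0.3030; otherwise keeping the unit dominates.
Player B and Player C clear that bar, contributing 10 each; the remaining 3 contribute 0. Total contributed: 20.
Player D keeps 10 and receives 3.3 × 20 × 2/26 = 5.08 from the tour-expenses pool, for a payoff of 15.08.

15.08 dollars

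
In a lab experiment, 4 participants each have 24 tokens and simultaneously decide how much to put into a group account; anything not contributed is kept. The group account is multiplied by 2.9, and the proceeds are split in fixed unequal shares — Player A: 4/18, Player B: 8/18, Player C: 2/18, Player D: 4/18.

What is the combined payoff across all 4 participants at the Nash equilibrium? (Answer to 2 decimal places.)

Each unit j contributes comes back to j as 2.9 × (j's share), so j prefers to contribute only if that share exceeds 1/2.9 = 0.3448; otherwise keeping the unit dominates.
Player B alone (share 8/18) is above the threshold, contributing 24; the remaining 3 contribute 0. Total contributed: 24.
The group account pays out 2.9 × 24 = 69.60 in total (split across the unequal shares, but the aggregate is all that matters for the group sum).
The 3 free-riders keep 24 each, adding 72. Group total = 72 + 69.60 = 141.60.

141.60 tokens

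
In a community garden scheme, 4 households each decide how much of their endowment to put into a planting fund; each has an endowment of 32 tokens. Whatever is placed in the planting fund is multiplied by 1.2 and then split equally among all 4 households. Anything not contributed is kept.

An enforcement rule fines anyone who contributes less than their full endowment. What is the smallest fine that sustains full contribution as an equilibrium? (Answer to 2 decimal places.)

Given the others contribute fully, the best deviation is to contribute 0 (any partial contribution still incurs the fine and gives up units whose private return 0.3000 is below 1).
Deviating from 32 to 0 saves 32 tokens but forfeits the deviator's share of the drop in the planting fund: 1.2/4 × 32 = 9.60.
So the deviation gain is 32 − 9.60 = 22.40, and the fine must be at least 22.40 tokens to wipe it out.

22.40 tokens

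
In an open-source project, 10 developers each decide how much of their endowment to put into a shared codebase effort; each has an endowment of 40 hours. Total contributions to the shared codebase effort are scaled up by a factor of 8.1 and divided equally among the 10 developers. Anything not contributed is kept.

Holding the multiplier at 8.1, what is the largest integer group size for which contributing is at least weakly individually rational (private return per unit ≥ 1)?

Private return per unit is 8.1/(group size), which is ≥ 1 whenever the group size is ≤ 8.1.
The largest such integer is 8.

8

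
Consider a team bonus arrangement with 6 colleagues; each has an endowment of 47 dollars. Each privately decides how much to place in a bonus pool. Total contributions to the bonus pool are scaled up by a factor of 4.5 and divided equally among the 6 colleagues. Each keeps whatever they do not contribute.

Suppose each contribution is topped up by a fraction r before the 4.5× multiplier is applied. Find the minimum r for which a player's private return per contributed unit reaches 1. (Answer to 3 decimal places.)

With matching at rate r, one contributed unit becomes (1 + r) in the bonus pool and returns 4.5 × (1 + r) / 6 to the contributor.
Setting this equal to 1: 1 + r = 6/4.5 = 1.3333.
So the minimum matching rate is r = 1.3333 − 1 = 0.333.

0.333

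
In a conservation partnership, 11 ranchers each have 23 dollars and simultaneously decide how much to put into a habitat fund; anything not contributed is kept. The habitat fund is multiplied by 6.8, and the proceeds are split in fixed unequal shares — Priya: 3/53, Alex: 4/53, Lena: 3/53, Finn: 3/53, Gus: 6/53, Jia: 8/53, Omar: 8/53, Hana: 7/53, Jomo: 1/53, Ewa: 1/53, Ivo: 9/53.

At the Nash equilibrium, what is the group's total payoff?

A player with share s gets back 6.8·s per unit contributed, so full contribution is dominant for anyone with s > 1/6.8 = 0.1471 and zero contribution is dominant for anyone below.
Jia, Omar and Ivo are above the threshold, contributing 23 each; the remaining 8 contribute 0. Total contributed: 69.
The habitat fund pays out 6.8 × 69 = 469.20 in total (split across the unequal shares, but the aggregate is all that matters for the group sum).
The 8 free-riders keep 23 each, adding 184. Group total = 184 + 469.20 = 653.20.

653.20 dollars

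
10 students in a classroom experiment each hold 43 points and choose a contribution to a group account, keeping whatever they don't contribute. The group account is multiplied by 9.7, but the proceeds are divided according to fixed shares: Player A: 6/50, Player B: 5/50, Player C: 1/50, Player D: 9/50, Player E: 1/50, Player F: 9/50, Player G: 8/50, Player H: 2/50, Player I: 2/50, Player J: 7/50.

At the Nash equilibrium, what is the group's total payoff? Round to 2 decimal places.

2300.50 points

For player j, contributing a unit is worthwhile iff 9.7 × (j's share) ≥ 1, i.e. iff j's share is at least 0.1031.
Player A, Player D, Player F, Player G and Player J clear that bar, contributing 43 each; the remaining 5 contribute 0. Total contributed: 215.
The group account pays out 9.7 × 215 = 2085.50 in total (split across the unequal shares, but the aggregate is all that matters for the group sum).
The 5 free-riders keep 43 each, adding 215. Group total = 215 + 2085.50 = 2300.50.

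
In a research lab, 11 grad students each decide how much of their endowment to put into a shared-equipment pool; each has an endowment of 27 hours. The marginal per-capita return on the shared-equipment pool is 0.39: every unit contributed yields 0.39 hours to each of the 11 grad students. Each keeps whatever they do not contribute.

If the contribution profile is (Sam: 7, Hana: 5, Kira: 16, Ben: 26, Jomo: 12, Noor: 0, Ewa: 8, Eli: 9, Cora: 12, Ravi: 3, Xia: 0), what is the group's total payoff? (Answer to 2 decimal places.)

619.42 hours

Total contributed: 7 + 5 + 16 + 26 + 12 + 0 + 8 + 9 + 12 + 3 + 0 = 98; total kept: 11 × 27 − 98 = 199.
The shared-equipment pool pays out 0.39 × 11 × 98 = 420.42 in aggregate.
Group total = 199 + 420.42 = 619.42.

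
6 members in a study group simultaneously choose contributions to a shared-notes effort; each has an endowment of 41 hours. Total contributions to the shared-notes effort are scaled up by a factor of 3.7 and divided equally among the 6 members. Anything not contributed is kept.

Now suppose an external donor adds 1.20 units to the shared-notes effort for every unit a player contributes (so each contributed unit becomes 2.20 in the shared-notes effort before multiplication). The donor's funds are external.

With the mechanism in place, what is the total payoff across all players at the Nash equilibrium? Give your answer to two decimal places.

With the mechanism, a contributed unit returns 3.7 × 2.20 / 6 = 1.3567 per unit of net cost to the contributor — now above 1 — so contributing fully is weakly dominant for every player.
At the Nash equilibrium everyone contributes 41. Group total payoff = 3.7 × 2.20 × 246 = 2002.44.

2002.44 hours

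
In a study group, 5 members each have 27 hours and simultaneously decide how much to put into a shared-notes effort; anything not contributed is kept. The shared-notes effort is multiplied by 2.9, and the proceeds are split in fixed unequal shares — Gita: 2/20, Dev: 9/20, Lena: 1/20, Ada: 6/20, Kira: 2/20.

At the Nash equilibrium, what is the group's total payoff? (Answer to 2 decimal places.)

186.30 hours

A player with share s gets back 2.9·s per unit contributed, so full contribution is dominant for anyone with s > 1/2.9 = 0.3448 and zero contribution is dominant for anyone below.
Dev alone (share 9/20) is above the threshold, contributing 27; the remaining 4 contribute 0. Total contributed: 27.
The shared-notes effort pays out 2.9 × 27 = 78.30 in total (split across the unequal shares, but the aggregate is all that matters for the group sum).
The 4 free-riders keep 27 each, adding 108. Group total = 108 + 78.30 = 186.30.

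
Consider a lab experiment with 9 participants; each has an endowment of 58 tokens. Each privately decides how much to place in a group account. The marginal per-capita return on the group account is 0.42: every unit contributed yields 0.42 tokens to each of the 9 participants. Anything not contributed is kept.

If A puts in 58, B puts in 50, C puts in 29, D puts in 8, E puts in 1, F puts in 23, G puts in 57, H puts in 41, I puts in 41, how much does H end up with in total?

Total contributed: 58 + 50 + 29 + 8 + 1 + 23 + 57 + 41 + 41 = 308.
Each receives 0.42 × 308 = 129.36 from the group account.
H keeps 58 − 41 = 17, so H's payoff is 17 + 129.36 = 146.36.

146.36 tokens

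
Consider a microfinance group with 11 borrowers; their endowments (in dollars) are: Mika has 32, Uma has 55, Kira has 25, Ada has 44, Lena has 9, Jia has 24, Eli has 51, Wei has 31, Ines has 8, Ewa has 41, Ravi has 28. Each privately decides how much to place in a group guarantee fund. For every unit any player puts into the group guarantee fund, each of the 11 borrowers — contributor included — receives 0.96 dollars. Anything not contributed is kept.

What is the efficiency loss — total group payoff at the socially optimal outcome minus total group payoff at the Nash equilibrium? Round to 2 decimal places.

3326.88 dollars

The private return per contributed unit is 0.96 < 1 for everyone, so the Nash equilibrium is zero contribution and the group total is Σ E_j = 32 + 55 + 25 + 44 + 9 + 24 + 51 + 31 + 8 + 41 + 28 = 348.
Each contributed unit returns 10.560 to the group, so the social optimum is full contribution by everyone: group total = 10.560 × 348 = 3674.88.
Efficiency loss = (10.560 − 1) × 348 = 3326.88.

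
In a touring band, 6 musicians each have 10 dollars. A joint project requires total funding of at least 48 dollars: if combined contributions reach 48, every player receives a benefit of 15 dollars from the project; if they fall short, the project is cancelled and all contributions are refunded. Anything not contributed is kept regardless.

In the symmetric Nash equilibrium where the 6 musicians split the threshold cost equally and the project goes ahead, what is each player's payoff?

17 dollars

Equal share of the threshold: 48/6 = 8.
At this profile no one gains by cutting their contribution: any cut drops the total below 48, the project is cancelled, contributions are refunded, and the deviator ends with 10, which is less than 10 − 8 + 15 = 17. Contributing more than 8 just wastes the excess. So contributing exactly 8 is a best response.
Each player's payoff: 10 − 8 + 15 = 17.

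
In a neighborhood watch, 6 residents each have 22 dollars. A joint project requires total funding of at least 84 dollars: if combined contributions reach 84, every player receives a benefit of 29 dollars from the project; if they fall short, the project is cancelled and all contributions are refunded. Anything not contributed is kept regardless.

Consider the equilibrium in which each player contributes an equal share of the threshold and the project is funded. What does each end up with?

37 dollars

Equal share of the threshold: 84/6 = 14.
At this profile no one gains by cutting their contribution: any cut drops the total below 84, the project is cancelled, contributions are refunded, and the deviator ends with 22, which is less than 22 − 14 + 29 = 37. Contributing more than 14 just wastes the excess. So contributing exactly 14 is a best response.
Each player's payoff: 22 − 14 + 29 = 37.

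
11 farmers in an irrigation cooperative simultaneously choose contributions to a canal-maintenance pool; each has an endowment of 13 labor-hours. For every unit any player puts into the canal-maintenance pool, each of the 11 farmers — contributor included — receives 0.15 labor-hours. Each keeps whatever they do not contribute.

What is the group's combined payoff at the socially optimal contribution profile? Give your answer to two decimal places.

235.95 labor-hours

Each contributed unit returns 1.650 to the group as a whole (0.15 to each of 11 players), which exceeds 1, so the social optimum is full contribution: group total = 1.650 × 143 = 235.95.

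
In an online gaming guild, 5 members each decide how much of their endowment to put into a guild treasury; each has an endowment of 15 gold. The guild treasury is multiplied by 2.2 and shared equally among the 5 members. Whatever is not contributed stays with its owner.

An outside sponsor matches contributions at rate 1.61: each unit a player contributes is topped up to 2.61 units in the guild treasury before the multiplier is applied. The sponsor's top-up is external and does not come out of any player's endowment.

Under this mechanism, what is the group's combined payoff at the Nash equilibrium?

Under the mechanism each unit contributed yields 2.2 × 2.61 / 5 = 1.1484 back to its contributor per unit of net cost, which exceeds 1, making full contribution the dominant choice for everyone.
So the Nash equilibrium is full contribution by all 5; the group earns 2.2 × 2.61 × 75 = 430.65.

430.65 gold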